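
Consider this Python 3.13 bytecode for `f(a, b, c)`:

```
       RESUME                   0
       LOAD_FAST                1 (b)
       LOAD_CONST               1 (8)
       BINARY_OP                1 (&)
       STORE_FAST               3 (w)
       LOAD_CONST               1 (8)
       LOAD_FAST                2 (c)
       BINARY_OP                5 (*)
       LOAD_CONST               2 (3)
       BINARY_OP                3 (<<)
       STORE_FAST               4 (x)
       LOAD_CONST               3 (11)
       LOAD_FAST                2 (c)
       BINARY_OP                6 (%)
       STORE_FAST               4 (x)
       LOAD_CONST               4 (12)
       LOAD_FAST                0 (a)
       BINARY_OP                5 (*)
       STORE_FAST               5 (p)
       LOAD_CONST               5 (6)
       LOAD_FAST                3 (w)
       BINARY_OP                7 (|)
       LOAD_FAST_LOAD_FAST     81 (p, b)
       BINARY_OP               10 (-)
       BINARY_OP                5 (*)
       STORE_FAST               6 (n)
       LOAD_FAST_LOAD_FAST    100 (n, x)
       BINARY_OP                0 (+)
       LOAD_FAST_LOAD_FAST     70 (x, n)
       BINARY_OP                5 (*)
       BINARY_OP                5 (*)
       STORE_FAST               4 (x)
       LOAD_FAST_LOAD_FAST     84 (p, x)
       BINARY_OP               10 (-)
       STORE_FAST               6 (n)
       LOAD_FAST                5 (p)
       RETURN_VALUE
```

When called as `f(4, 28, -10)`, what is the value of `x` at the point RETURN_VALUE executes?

LOAD_FAST b → push 28. Stack: [28]
LOAD_CONST → push 8. Stack: [28, 8]
BINARY_OP & → 28 & 8 = 8. Stack: [8]
STORE_FAST w → w=8. Stack: []
LOAD_CONST → push 8. Stack: [8]
LOAD_FAST c → push -10. Stack: [8, -10]
BINARY_OP * → 8 * -10 = -80. Stack: [-80]
LOAD_CONST → push 3. Stack: [-80, 3]
BINARY_OP << → -80 << 3 = -640. Stack: [-640]
STORE_FAST x → x=-640. Stack: []
LOAD_CONST → push 11. Stack: [11]
LOAD_FAST c → push -10. Stack: [11, -10]
BINARY_OP % → 11 % -10 = -9. Stack: [-9]
STORE_FAST x → x=-9. Stack: []
LOAD_CONST → push 12. Stack: [12]
LOAD_FAST a → push 4. Stack: [12, 4]
BINARY_OP * → 12 * 4 = 48. Stack: [48]
STORE_FAST p → p=48. Stack: []
LOAD_CONST → push 6. Stack: [6]
LOAD_FAST w → push 8. Stack: [6, 8]
BINARY_OP | → 6 | 8 = 14. Stack: [14]
LOAD_FAST_LOAD_FAST p,b → push 48,28. Stack: [14, 48, 28]
BINARY_OP - → 48 - 28 = 20. Stack: [14, 20]
BINARY_OP * → 14 * 20 = 280. Stack: [280]
STORE_FAST n → n=280. Stack: []
LOAD_FAST_LOAD_FAST n,x → push 280,-9. Stack: [280, -9]
BINARY_OP + → 280 + -9 = 271. Stack: [271]
LOAD_FAST_LOAD_FAST x,n → push -9,280. Stack: [271, -9, 280]
BINARY_OP * → -9 * 280 = -2520. Stack: [271, -2520]
BINARY_OP * → 271 * -2520 = -682920. Stack: [-682920]
STORE_FAST x → x=-682920. Stack: []
LOAD_FAST_LOAD_FAST p,x → push 48,-682920. Stack: [48, -682920]
BINARY_OP - → 48 - -682920 = 682968. Stack: [682968]
STORE_FAST n → n=682968. Stack: []
LOAD_FAST p → push 48. Stack: [48]
RETURN_VALUE → return 48.

-682920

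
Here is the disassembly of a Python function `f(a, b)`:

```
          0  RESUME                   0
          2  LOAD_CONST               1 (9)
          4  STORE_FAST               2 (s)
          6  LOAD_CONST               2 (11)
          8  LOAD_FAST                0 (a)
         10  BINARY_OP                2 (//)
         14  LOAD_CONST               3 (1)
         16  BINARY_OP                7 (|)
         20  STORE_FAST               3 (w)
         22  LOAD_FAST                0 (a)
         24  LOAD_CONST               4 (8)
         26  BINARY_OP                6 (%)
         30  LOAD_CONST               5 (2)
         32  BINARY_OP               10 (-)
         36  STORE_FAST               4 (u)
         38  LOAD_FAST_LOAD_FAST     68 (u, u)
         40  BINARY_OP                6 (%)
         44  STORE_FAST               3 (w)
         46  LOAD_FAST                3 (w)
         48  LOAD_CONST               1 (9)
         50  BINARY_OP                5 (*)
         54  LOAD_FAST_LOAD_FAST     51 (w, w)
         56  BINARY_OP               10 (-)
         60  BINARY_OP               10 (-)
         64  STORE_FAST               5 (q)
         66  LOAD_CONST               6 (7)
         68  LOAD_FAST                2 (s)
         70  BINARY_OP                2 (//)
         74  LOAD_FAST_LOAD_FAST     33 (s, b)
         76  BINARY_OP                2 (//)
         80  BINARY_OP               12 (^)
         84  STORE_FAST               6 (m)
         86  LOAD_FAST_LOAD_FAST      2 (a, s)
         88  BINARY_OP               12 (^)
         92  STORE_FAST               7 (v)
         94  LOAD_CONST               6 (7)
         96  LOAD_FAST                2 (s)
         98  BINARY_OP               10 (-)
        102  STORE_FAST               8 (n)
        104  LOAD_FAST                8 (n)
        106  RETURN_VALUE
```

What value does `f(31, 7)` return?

LOAD_CONST → push 9. Stack: [9]
STORE_FAST s → s=9. Stack: []
LOAD_CONST → push 11. Stack: [11]
LOAD_FAST a → push 31. Stack: [11, 31]
BINARY_OP // → 11 // 31 = 0. Stack: [0]
LOAD_CONST → push 1. Stack: [0, 1]
BINARY_OP | → 0 | 1 = 1. Stack: [1]
STORE_FAST w → w=1. Stack: []
LOAD_FAST a → push 31. Stack: [31]
LOAD_CONST → push 8. Stack: [31, 8]
BINARY_OP % → 31 % 8 = 7. Stack: [7]
LOAD_CONST → push 2. Stack: [7, 2]
BINARY_OP - → 7 - 2 = 5. Stack: [5]
STORE_FAST u → u=5. Stack: []
LOAD_FAST_LOAD_FAST u,u → push 5,5. Stack: [5, 5]
BINARY_OP % → 5 % 5 = 0. Stack: [0]
STORE_FAST w → w=0. Stack: []
LOAD_FAST w → push 0. Stack: [0]
LOAD_CONST → push 9. Stack: [0, 9]
BINARY_OP * → 0 * 9 = 0. Stack: [0]
LOAD_FAST_LOAD_FAST w,w → push 0,0. Stack: [0, 0, 0]
BINARY_OP - → 0 - 0 = 0. Stack: [0, 0]
BINARY_OP - → 0 - 0 = 0. Stack: [0]
STORE_FAST q → q=0. Stack: []
LOAD_CONST → push 7. Stack: [7]
LOAD_FAST s → push 9. Stack: [7, 9]
BINARY_OP // → 7 // 9 = 0. Stack: [0]
LOAD_FAST_LOAD_FAST s,b → push 9,7. Stack: [0, 9, 7]
BINARY_OP // → 9 // 7 = 1. Stack: [0, 1]
BINARY_OP ^ → 0 ^ 1 = 1. Stack: [1]
STORE_FAST m → m=1. Stack: []
LOAD_FAST_LOAD_FAST a,s → push 31,9. Stack: [31, 9]
BINARY_OP ^ → 31 ^ 9 = 22. Stack: [22]
STORE_FAST v → v=22. Stack: []
LOAD_CONST → push 7. Stack: [7]
LOAD_FAST s → push 9. Stack: [7, 9]
BINARY_OP - → 7 - 9 = -2. Stack: [-2]
STORE_FAST n → n=-2. Stack: []
LOAD_FAST n → push -2. Stack: [-2]
RETURN_VALUE → return -2.

-2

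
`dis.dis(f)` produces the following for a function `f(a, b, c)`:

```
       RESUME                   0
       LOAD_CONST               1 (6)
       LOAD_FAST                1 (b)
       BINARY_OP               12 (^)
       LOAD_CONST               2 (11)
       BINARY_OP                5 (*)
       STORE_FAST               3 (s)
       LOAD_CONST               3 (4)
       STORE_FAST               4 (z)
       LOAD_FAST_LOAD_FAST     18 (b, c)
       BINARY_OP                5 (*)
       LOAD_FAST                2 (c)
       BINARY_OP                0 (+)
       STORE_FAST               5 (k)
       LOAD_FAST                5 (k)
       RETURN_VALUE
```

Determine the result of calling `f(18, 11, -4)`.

-48

LOAD_CONST → push 6. Stack: [6]
LOAD_FAST b → push 11. Stack: [6, 11]
BINARY_OP ^ → 6 ^ 11 = 13. Stack: [13]
LOAD_CONST → push 11. Stack: [13, 11]
BINARY_OP * → 13 * 11 = 143. Stack: [143]
STORE_FAST s → s=143. Stack: []
LOAD_CONST → push 4. Stack: [4]
STORE_FAST z → z=4. Stack: []
LOAD_FAST_LOAD_FAST b,c → push 11,-4. Stack: [11, -4]
BINARY_OP * → 11 * -4 = -44. Stack: [-44]
LOAD_FAST c → push -4. Stack: [-44, -4]
BINARY_OP + → -44 + -4 = -48. Stack: [-48]
STORE_FAST k → k=-48. Stack: []
LOAD_FAST k → push -48. Stack: [-48]
RETURN_VALUE → return -48.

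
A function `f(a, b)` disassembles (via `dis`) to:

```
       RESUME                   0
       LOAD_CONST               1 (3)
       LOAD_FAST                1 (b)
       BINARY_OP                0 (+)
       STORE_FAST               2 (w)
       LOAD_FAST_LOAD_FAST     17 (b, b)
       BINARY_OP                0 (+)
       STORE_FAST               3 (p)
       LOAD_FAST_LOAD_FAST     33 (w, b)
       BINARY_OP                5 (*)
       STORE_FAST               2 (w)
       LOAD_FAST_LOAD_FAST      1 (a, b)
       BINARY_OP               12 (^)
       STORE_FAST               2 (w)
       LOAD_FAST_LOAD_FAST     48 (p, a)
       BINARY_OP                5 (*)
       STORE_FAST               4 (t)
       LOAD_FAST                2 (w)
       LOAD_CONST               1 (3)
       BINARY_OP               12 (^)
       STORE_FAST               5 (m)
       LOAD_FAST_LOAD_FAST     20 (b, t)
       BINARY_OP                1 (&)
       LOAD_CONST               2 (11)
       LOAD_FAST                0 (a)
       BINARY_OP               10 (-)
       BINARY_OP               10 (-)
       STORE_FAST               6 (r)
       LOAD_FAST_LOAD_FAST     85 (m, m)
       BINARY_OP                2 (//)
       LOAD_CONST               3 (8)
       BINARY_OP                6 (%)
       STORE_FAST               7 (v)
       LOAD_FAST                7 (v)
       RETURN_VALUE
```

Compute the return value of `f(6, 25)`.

LOAD_CONST → push 3. Stack: [3]
LOAD_FAST b → push 25. Stack: [3, 25]
BINARY_OP + → 3 + 25 = 28. Stack: [28]
STORE_FAST w → w=28. Stack: []
LOAD_FAST_LOAD_FAST b,b → push 25,25. Stack: [25, 25]
BINARY_OP + → 25 + 25 = 50. Stack: [50]
STORE_FAST p → p=50. Stack: []
LOAD_FAST_LOAD_FAST w,b → push 28,25. Stack: [28, 25]
BINARY_OP * → 28 * 25 = 700. Stack: [700]
STORE_FAST w → w=700. Stack: []
LOAD_FAST_LOAD_FAST a,b → push 6,25. Stack: [6, 25]
BINARY_OP ^ → 6 ^ 25 = 31. Stack: [31]
STORE_FAST w → w=31. Stack: []
LOAD_FAST_LOAD_FAST p,a → push 50,6. Stack: [50, 6]
BINARY_OP * → 50 * 6 = 300. Stack: [300]
STORE_FAST t → t=300. Stack: []
LOAD_FAST w → push 31. Stack: [31]
LOAD_CONST → push 3. Stack: [31, 3]
BINARY_OP ^ → 31 ^ 3 = 28. Stack: [28]
STORE_FAST m → m=28. Stack: []
LOAD_FAST_LOAD_FAST b,t → push 25,300. Stack: [25, 300]
BINARY_OP & → 25 & 300 = 8. Stack: [8]
LOAD_CONST → push 11. Stack: [8, 11]
LOAD_FAST a → push 6. Stack: [8, 11, 6]
BINARY_OP - → 11 - 6 = 5. Stack: [8, 5]
BINARY_OP - → 8 - 5 = 3. Stack: [3]
STORE_FAST r → r=3. Stack: []
LOAD_FAST_LOAD_FAST m,m → push 28,28. Stack: [28, 28]
BINARY_OP // → 28 // 28 = 1. Stack: [1]
LOAD_CONST → push 8. Stack: [1, 8]
BINARY_OP % → 1 % 8 = 1. Stack: [1]
STORE_FAST v → v=1. Stack: []
LOAD_FAST v → push 1. Stack: [1]
RETURN_VALUE → return 1.

1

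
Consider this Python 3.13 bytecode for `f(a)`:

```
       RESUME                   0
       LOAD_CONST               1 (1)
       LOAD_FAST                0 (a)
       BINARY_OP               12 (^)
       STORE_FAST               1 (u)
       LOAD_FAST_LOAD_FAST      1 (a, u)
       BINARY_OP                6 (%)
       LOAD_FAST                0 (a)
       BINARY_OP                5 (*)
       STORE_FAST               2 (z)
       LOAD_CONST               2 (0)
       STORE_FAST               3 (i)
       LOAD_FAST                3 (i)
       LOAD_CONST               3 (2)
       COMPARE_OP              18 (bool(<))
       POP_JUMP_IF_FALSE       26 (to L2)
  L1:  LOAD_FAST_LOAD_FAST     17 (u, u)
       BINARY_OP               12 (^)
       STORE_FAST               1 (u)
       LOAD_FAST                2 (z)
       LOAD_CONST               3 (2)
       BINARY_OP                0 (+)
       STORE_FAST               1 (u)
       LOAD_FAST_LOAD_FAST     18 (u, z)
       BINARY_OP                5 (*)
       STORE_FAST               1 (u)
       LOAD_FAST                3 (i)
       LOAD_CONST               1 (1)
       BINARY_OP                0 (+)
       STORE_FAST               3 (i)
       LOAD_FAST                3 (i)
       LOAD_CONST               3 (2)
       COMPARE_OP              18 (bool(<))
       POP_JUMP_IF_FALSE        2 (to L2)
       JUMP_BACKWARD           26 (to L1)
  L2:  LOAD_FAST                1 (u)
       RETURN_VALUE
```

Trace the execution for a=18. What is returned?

105624

LOAD_CONST → push 1. Stack: [1]
LOAD_FAST a → push 18. Stack: [1, 18]
BINARY_OP ^ → 1 ^ 18 = 19. Stack: [19]
STORE_FAST u → u=19. Stack: []
LOAD_FAST_LOAD_FAST a,u → push 18,19. Stack: [18, 19]
BINARY_OP % → 18 % 19 = 18. Stack: [18]
LOAD_FAST a → push 18. Stack: [18, 18]
BINARY_OP * → 18 * 18 = 324. Stack: [324]
STORE_FAST z → z=324. Stack: []
LOAD_CONST → push 0. Stack: [0]
STORE_FAST i → i=0. Stack: []
LOAD_FAST i → push 0. Stack: [0]
LOAD_CONST → push 2. Stack: [0, 2]
COMPARE_OP bool(<) → 0 vs 2 = True. Stack: [True]
POP_JUMP_IF_FALSE → pop True; no jump. Stack: []
LOAD_FAST_LOAD_FAST u,u → push 19,19. Stack: [19, 19]
BINARY_OP ^ → 19 ^ 19 = 0. Stack: [0]
STORE_FAST u → u=0. Stack: []
LOAD_FAST z → push 324. Stack: [324]
LOAD_CONST → push 2. Stack: [324, 2]
BINARY_OP + → 324 + 2 = 326. Stack: [326]
STORE_FAST u → u=326. Stack: []
LOAD_FAST_LOAD_FAST u,z → push 326,324. Stack: [326, 324]
BINARY_OP * → 326 * 324 = 105624. Stack: [105624]
STORE_FAST u → u=105624. Stack: []
LOAD_FAST i → push 0. Stack: [0]
LOAD_CONST → push 1. Stack: [0, 1]
BINARY_OP + → 0 + 1 = 1. Stack: [1]
STORE_FAST i → i=1. Stack: []
LOAD_FAST i → push 1. Stack: [1]
LOAD_CONST → push 2. Stack: [1, 2]
COMPARE_OP bool(<) → 1 vs 2 = True. Stack: [True]
POP_JUMP_IF_FALSE → pop True; no jump. Stack: []
LOAD_FAST_LOAD_FAST u,u → push 105624,105624. Stack: [105624, 105624]
BINARY_OP ^ → 105624 ^ 105624 = 0. Stack: [0]
STORE_FAST u → u=0. Stack: []
LOAD_FAST z → push 324. Stack: [324]
LOAD_CONST → push 2. Stack: [324, 2]
BINARY_OP + → 324 + 2 = 326. Stack: [326]
STORE_FAST u → u=326. Stack: []
LOAD_FAST_LOAD_FAST u,z → push 326,324. Stack: [326, 324]
BINARY_OP * → 326 * 324 = 105624. Stack: [105624]
STORE_FAST u → u=105624. Stack: []
LOAD_FAST i → push 1. Stack: [1]
LOAD_CONST → push 1. Stack: [1, 1]
BINARY_OP + → 1 + 1 = 2. Stack: [2]
STORE_FAST i → i=2. Stack: []
LOAD_FAST i → push 2. Stack: [2]
LOAD_CONST → push 2. Stack: [2, 2]
COMPARE_OP bool(<) → 2 vs 2 = False. Stack: [False]
POP_JUMP_IF_FALSE → pop False; jump. Stack: []
LOAD_FAST u → push 105624. Stack: [105624]
RETURN_VALUE → return 105624.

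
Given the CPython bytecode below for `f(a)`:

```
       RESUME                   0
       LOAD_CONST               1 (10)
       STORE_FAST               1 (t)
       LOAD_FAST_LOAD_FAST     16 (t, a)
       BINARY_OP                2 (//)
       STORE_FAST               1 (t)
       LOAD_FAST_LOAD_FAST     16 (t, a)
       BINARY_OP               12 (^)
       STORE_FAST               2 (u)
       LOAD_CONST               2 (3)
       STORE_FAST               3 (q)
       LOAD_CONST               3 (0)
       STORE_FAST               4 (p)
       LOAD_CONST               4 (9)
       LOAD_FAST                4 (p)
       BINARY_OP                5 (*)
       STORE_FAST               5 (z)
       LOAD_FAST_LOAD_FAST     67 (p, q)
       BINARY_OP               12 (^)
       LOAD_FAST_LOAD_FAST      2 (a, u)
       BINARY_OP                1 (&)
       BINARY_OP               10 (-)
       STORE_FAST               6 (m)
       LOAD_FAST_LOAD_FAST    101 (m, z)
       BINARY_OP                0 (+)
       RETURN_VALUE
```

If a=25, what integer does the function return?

LOAD_CONST → push 10. Stack: [10]
STORE_FAST t → t=10. Stack: []
LOAD_FAST_LOAD_FAST t,a → push 10,25. Stack: [10, 25]
BINARY_OP // → 10 // 25 = 0. Stack: [0]
STORE_FAST t → t=0. Stack: []
LOAD_FAST_LOAD_FAST t,a → push 0,25. Stack: [0, 25]
BINARY_OP ^ → 0 ^ 25 = 25. Stack: [25]
STORE_FAST u → u=25. Stack: []
LOAD_CONST → push 3. Stack: [3]
STORE_FAST q → q=3. Stack: []
LOAD_CONST → push 0. Stack: [0]
STORE_FAST p → p=0. Stack: []
LOAD_CONST → push 9. Stack: [9]
LOAD_FAST p → push 0. Stack: [9, 0]
BINARY_OP * → 9 * 0 = 0. Stack: [0]
STORE_FAST z → z=0. Stack: []
LOAD_FAST_LOAD_FAST p,q → push 0,3. Stack: [0, 3]
BINARY_OP ^ → 0 ^ 3 = 3. Stack: [3]
LOAD_FAST_LOAD_FAST a,u → push 25,25. Stack: [3, 25, 25]
BINARY_OP & → 25 & 25 = 25. Stack: [3, 25]
BINARY_OP - → 3 - 25 = -22. Stack: [-22]
STORE_FAST m → m=-22. Stack: []
LOAD_FAST_LOAD_FAST m,z → push -22,0. Stack: [-22, 0]
BINARY_OP + → -22 + 0 = -22. Stack: [-22]
RETURN_VALUE → return -22.

-22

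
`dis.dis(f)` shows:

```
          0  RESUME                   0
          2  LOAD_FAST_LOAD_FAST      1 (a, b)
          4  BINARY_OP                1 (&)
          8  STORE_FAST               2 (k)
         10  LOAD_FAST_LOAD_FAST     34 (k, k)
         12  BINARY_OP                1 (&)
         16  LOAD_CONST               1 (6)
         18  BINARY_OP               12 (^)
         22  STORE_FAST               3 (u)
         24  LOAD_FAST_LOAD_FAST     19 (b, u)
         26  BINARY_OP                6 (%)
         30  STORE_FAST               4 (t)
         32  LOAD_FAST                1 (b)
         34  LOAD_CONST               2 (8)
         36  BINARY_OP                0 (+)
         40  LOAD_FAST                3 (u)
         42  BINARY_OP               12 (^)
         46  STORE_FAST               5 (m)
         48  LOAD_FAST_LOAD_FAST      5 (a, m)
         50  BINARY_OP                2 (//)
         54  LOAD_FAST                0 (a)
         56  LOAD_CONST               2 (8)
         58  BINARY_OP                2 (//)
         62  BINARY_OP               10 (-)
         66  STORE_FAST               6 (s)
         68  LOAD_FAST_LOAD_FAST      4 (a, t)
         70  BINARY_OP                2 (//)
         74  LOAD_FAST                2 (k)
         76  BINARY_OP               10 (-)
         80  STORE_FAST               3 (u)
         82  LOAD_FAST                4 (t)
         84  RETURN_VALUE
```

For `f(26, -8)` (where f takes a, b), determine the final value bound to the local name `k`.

LOAD_FAST_LOAD_FAST a,b → push 26,-8. Stack: [26, -8]
BINARY_OP & → 26 & -8 = 24. Stack: [24]
STORE_FAST k → k=24. Stack: []
LOAD_FAST_LOAD_FAST k,k → push 24,24. Stack: [24, 24]
BINARY_OP & → 24 & 24 = 24. Stack: [24]
LOAD_CONST → push 6. Stack: [24, 6]
BINARY_OP ^ → 24 ^ 6 = 30. Stack: [30]
STORE_FAST u → u=30. Stack: []
LOAD_FAST_LOAD_FAST b,u → push -8,30. Stack: [-8, 30]
BINARY_OP % → -8 % 30 = 22. Stack: [22]
STORE_FAST t → t=22. Stack: []
LOAD_FAST b → push -8. Stack: [-8]
LOAD_CONST → push 8. Stack: [-8, 8]
BINARY_OP + → -8 + 8 = 0. Stack: [0]
LOAD_FAST u → push 30. Stack: [0, 30]
BINARY_OP ^ → 0 ^ 30 = 30. Stack: [30]
STORE_FAST m → m=30. Stack: []
LOAD_FAST_LOAD_FAST a,m → push 26,30. Stack: [26, 30]
BINARY_OP // → 26 // 30 = 0. Stack: [0]
LOAD_FAST a → push 26. Stack: [0, 26]
LOAD_CONST → push 8. Stack: [0, 26, 8]
BINARY_OP // → 26 // 8 = 3. Stack: [0, 3]
BINARY_OP - → 0 - 3 = -3. Stack: [-3]
STORE_FAST s → s=-3. Stack: []
LOAD_FAST_LOAD_FAST a,t → push 26,22. Stack: [26, 22]
BINARY_OP // → 26 // 22 = 1. Stack: [1]
LOAD_FAST k → push 24. Stack: [1, 24]
BINARY_OP - → 1 - 24 = -23. Stack: [-23]
STORE_FAST u → u=-23. Stack: []
LOAD_FAST t → push 22. Stack: [22]
RETURN_VALUE → return 22.

24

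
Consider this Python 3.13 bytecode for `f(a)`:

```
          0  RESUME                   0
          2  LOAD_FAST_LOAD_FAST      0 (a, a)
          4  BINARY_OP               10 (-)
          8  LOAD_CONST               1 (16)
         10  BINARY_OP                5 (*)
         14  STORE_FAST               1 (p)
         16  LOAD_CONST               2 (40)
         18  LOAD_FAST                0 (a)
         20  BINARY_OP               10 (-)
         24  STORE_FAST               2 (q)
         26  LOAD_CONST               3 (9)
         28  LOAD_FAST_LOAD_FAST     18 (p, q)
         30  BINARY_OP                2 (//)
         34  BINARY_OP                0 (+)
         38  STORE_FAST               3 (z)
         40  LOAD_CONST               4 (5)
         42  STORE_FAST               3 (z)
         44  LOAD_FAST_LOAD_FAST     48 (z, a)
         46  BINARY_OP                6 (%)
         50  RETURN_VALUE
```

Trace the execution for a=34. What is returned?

5

LOAD_FAST_LOAD_FAST a,a → push 34,34. Stack: [34, 34]
BINARY_OP - → 34 - 34 = 0. Stack: [0]
LOAD_CONST → push 16. Stack: [0, 16]
BINARY_OP * → 0 * 16 = 0. Stack: [0]
STORE_FAST p → p=0. Stack: []
LOAD_CONST → push 40. Stack: [40]
LOAD_FAST a → push 34. Stack: [40, 34]
BINARY_OP - → 40 - 34 = 6. Stack: [6]
STORE_FAST q → q=6. Stack: []
LOAD_CONST → push 9. Stack: [9]
LOAD_FAST_LOAD_FAST p,q → push 0,6. Stack: [9, 0, 6]
BINARY_OP // → 0 // 6 = 0. Stack: [9, 0]
BINARY_OP + → 9 + 0 = 9. Stack: [9]
STORE_FAST z → z=9. Stack: []
LOAD_CONST → push 5. Stack: [5]
STORE_FAST z → z=5. Stack: []
LOAD_FAST_LOAD_FAST z,a → push 5,34. Stack: [5, 34]
BINARY_OP % → 5 % 34 = 5. Stack: [5]
RETURN_VALUE → return 5.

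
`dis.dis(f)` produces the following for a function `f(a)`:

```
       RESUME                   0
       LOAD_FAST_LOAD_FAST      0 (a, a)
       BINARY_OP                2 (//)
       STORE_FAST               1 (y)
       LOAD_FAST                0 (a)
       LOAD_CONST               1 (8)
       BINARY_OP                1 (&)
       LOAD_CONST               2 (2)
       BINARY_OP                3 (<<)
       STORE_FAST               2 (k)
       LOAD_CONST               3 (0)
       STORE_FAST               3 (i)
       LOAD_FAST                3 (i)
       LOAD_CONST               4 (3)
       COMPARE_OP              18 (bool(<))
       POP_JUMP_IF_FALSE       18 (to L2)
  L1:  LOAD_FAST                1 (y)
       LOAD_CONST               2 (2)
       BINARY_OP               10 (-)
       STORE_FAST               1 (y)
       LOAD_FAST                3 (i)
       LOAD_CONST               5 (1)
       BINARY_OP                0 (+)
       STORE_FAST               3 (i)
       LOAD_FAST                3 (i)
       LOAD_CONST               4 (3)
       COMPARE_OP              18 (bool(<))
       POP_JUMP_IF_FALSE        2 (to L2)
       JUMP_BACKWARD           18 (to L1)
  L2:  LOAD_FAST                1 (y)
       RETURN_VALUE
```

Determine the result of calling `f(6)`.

-5

LOAD_FAST_LOAD_FAST a,a → push 6,6. Stack: [6, 6]
BINARY_OP // → 6 // 6 = 1. Stack: [1]
STORE_FAST y → y=1. Stack: []
LOAD_FAST a → push 6. Stack: [6]
LOAD_CONST → push 8. Stack: [6, 8]
BINARY_OP & → 6 & 8 = 0. Stack: [0]
LOAD_CONST → push 2. Stack: [0, 2]
BINARY_OP << → 0 << 2 = 0. Stack: [0]
STORE_FAST k → k=0. Stack: []
LOAD_CONST → push 0. Stack: [0]
STORE_FAST i → i=0. Stack: []
LOAD_FAST i → push 0. Stack: [0]
LOAD_CONST → push 3. Stack: [0, 3]
COMPARE_OP bool(<) → 0 vs 3 = True. Stack: [True]
POP_JUMP_IF_FALSE → pop True; no jump. Stack: []
LOAD_FAST y → push 1. Stack: [1]
LOAD_CONST → push 2. Stack: [1, 2]
BINARY_OP - → 1 - 2 = -1. Stack: [-1]
STORE_FAST y → y=-1. Stack: []
LOAD_FAST i → push 0. Stack: [0]
LOAD_CONST → push 1. Stack: [0, 1]
BINARY_OP + → 0 + 1 = 1. Stack: [1]
STORE_FAST i → i=1. Stack: []
LOAD_FAST i → push 1. Stack: [1]
LOAD_CONST → push 3. Stack: [1, 3]
COMPARE_OP bool(<) → 1 vs 3 = True. Stack: [True]
POP_JUMP_IF_FALSE → pop True; no jump. Stack: []
LOAD_FAST y → push -1. Stack: [-1]
LOAD_CONST → push 2. Stack: [-1, 2]
BINARY_OP - → -1 - 2 = -3. Stack: [-3]
STORE_FAST y → y=-3. Stack: []
LOAD_FAST i → push 1. Stack: [1]
LOAD_CONST → push 1. Stack: [1, 1]
BINARY_OP + → 1 + 1 = 2. Stack: [2]
STORE_FAST i → i=2. Stack: []
LOAD_FAST i → push 2. Stack: [2]
LOAD_CONST → push 3. Stack: [2, 3]
COMPARE_OP bool(<) → 2 vs 3 = True. Stack: [True]
POP_JUMP_IF_FALSE → pop True; no jump. Stack: []
LOAD_FAST y → push -3. Stack: [-3]
LOAD_CONST → push 2. Stack: [-3, 2]
BINARY_OP - → -3 - 2 = -5. Stack: [-5]
STORE_FAST y → y=-5. Stack: []
LOAD_FAST i → push 2. Stack: [2]
LOAD_CONST → push 1. Stack: [2, 1]
BINARY_OP + → 2 + 1 = 3. Stack: [3]
STORE_FAST i → i=3. Stack: []
LOAD_FAST i → push 3. Stack: [3]
LOAD_CONST → push 3. Stack: [3, 3]
COMPARE_OP bool(<) → 3 vs 3 = False. Stack: [False]
POP_JUMP_IF_FALSE → pop False; jump. Stack: []
LOAD_FAST y → push -5. Stack: [-5]
RETURN_VALUE → return -5.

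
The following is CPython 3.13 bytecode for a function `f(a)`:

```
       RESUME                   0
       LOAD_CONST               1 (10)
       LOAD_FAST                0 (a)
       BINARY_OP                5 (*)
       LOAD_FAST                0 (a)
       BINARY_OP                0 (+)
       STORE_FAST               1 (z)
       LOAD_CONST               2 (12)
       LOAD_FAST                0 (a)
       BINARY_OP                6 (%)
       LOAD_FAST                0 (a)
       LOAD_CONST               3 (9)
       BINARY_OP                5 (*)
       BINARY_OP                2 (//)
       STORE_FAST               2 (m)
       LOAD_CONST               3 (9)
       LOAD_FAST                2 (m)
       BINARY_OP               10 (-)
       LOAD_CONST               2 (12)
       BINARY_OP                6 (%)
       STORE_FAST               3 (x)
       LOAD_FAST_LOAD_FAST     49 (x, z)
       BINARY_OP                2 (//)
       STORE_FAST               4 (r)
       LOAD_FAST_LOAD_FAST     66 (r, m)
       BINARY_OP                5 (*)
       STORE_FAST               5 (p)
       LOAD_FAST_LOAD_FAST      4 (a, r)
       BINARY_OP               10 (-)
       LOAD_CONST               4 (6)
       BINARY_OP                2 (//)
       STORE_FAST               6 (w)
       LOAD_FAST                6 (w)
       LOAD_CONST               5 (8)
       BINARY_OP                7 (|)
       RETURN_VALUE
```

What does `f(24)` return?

12

LOAD_CONST → push 10. Stack: [10]
LOAD_FAST a → push 24. Stack: [10, 24]
BINARY_OP * → 10 * 24 = 240. Stack: [240]
LOAD_FAST a → push 24. Stack: [240, 24]
BINARY_OP + → 240 + 24 = 264. Stack: [264]
STORE_FAST z → z=264. Stack: []
LOAD_CONST → push 12. Stack: [12]
LOAD_FAST a → push 24. Stack: [12, 24]
BINARY_OP % → 12 % 24 = 12. Stack: [12]
LOAD_FAST a → push 24. Stack: [12, 24]
LOAD_CONST → push 9. Stack: [12, 24, 9]
BINARY_OP * → 24 * 9 = 216. Stack: [12, 216]
BINARY_OP // → 12 // 216 = 0. Stack: [0]
STORE_FAST m → m=0. Stack: []
LOAD_CONST → push 9. Stack: [9]
LOAD_FAST m → push 0. Stack: [9, 0]
BINARY_OP - → 9 - 0 = 9. Stack: [9]
LOAD_CONST → push 12. Stack: [9, 12]
BINARY_OP % → 9 % 12 = 9. Stack: [9]
STORE_FAST x → x=9. Stack: []
LOAD_FAST_LOAD_FAST x,z → push 9,264. Stack: [9, 264]
BINARY_OP // → 9 // 264 = 0. Stack: [0]
STORE_FAST r → r=0. Stack: []
LOAD_FAST_LOAD_FAST r,m → push 0,0. Stack: [0, 0]
BINARY_OP * → 0 * 0 = 0. Stack: [0]
STORE_FAST p → p=0. Stack: []
LOAD_FAST_LOAD_FAST a,r → push 24,0. Stack: [24, 0]
BINARY_OP - → 24 - 0 = 24. Stack: [24]
LOAD_CONST → push 6. Stack: [24, 6]
BINARY_OP // → 24 // 6 = 4. Stack: [4]
STORE_FAST w → w=4. Stack: []
LOAD_FAST w → push 4. Stack: [4]
LOAD_CONST → push 8. Stack: [4, 8]
BINARY_OP | → 4 | 8 = 12. Stack: [12]
RETURN_VALUE → return 12.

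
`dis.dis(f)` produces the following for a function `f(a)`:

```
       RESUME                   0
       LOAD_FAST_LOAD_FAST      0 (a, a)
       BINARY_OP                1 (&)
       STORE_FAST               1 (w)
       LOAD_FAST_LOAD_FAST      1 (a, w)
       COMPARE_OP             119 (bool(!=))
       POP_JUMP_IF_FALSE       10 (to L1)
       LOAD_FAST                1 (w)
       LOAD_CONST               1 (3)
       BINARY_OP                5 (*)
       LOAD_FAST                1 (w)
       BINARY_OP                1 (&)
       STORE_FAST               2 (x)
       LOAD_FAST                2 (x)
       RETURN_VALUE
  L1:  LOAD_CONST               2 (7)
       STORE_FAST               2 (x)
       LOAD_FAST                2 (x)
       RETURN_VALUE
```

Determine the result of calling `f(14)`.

7

LOAD_FAST_LOAD_FAST a,a → push 14,14. Stack: [14, 14]
BINARY_OP & → 14 & 14 = 14. Stack: [14]
STORE_FAST w → w=14. Stack: []
LOAD_FAST_LOAD_FAST a,w → push 14,14. Stack: [14, 14]
COMPARE_OP bool(!=) → 14 vs 14 = False. Stack: [False]
POP_JUMP_IF_FALSE → pop False; jump. Stack: []
LOAD_CONST → push 7. Stack: [7]
STORE_FAST x → x=7. Stack: []
LOAD_FAST x → push 7. Stack: [7]
RETURN_VALUE → return 7.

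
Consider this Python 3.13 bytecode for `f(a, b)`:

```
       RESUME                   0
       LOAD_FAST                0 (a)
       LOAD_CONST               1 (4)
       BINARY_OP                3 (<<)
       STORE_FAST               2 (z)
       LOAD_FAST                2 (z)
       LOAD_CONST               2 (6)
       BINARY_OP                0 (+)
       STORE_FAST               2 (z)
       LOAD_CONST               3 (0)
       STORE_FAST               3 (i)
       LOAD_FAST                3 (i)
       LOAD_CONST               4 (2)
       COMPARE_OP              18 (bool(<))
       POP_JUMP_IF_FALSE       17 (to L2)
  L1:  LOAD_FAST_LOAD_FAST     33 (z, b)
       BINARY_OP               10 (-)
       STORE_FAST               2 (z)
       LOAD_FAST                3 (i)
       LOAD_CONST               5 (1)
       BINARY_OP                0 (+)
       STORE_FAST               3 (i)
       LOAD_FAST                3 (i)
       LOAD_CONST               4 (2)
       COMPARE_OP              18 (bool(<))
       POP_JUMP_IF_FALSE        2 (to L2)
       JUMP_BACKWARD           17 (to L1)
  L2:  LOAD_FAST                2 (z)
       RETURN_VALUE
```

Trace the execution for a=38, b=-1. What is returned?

616

LOAD_FAST a → push 38. Stack: [38]
LOAD_CONST → push 4. Stack: [38, 4]
BINARY_OP << → 38 << 4 = 608. Stack: [608]
STORE_FAST z → z=608. Stack: []
LOAD_FAST z → push 608. Stack: [608]
LOAD_CONST → push 6. Stack: [608, 6]
BINARY_OP + → 608 + 6 = 614. Stack: [614]
STORE_FAST z → z=614. Stack: []
LOAD_CONST → push 0. Stack: [0]
STORE_FAST i → i=0. Stack: []
LOAD_FAST i → push 0. Stack: [0]
LOAD_CONST → push 2. Stack: [0, 2]
COMPARE_OP bool(<) → 0 vs 2 = True. Stack: [True]
POP_JUMP_IF_FALSE → pop True; no jump. Stack: []
LOAD_FAST_LOAD_FAST z,b → push 614,-1. Stack: [614, -1]
BINARY_OP - → 614 - -1 = 615. Stack: [615]
STORE_FAST z → z=615. Stack: []
LOAD_FAST i → push 0. Stack: [0]
LOAD_CONST → push 1. Stack: [0, 1]
BINARY_OP + → 0 + 1 = 1. Stack: [1]
STORE_FAST i → i=1. Stack: []
LOAD_FAST i → push 1. Stack: [1]
LOAD_CONST → push 2. Stack: [1, 2]
COMPARE_OP bool(<) → 1 vs 2 = True. Stack: [True]
POP_JUMP_IF_FALSE → pop True; no jump. Stack: []
LOAD_FAST_LOAD_FAST z,b → push 615,-1. Stack: [615, -1]
BINARY_OP - → 615 - -1 = 616. Stack: [616]
STORE_FAST z → z=616. Stack: []
LOAD_FAST i → push 1. Stack: [1]
LOAD_CONST → push 1. Stack: [1, 1]
BINARY_OP + → 1 + 1 = 2. Stack: [2]
STORE_FAST i → i=2. Stack: []
LOAD_FAST i → push 2. Stack: [2]
LOAD_CONST → push 2. Stack: [2, 2]
COMPARE_OP bool(<) → 2 vs 2 = False. Stack: [False]
POP_JUMP_IF_FALSE → pop False; jump. Stack: []
LOAD_FAST z → push 616. Stack: [616]
RETURN_VALUE → return 616.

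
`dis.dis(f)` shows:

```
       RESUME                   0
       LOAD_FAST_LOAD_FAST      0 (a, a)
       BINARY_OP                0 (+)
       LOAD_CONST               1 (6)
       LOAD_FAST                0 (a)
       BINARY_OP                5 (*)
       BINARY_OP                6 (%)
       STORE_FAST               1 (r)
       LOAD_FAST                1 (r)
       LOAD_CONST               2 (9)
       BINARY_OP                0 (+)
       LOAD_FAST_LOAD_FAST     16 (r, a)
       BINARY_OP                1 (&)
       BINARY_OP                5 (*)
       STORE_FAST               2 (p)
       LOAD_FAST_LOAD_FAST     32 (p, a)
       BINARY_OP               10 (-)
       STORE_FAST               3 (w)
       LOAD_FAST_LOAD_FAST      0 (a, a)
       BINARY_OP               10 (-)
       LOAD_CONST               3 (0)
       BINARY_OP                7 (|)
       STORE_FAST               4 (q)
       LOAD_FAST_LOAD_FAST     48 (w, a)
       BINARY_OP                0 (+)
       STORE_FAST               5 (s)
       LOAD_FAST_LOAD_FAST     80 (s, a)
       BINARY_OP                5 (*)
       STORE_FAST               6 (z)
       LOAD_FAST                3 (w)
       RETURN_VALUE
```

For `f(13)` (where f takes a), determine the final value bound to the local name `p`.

LOAD_FAST_LOAD_FAST a,a → push 13,13. Stack: [13, 13]
BINARY_OP + → 13 + 13 = 26. Stack: [26]
LOAD_CONST → push 6. Stack: [26, 6]
LOAD_FAST a → push 13. Stack: [26, 6, 13]
BINARY_OP * → 6 * 13 = 78. Stack: [26, 78]
BINARY_OP % → 26 % 78 = 26. Stack: [26]
STORE_FAST r → r=26. Stack: []
LOAD_FAST r → push 26. Stack: [26]
LOAD_CONST → push 9. Stack: [26, 9]
BINARY_OP + → 26 + 9 = 35. Stack: [35]
LOAD_FAST_LOAD_FAST r,a → push 26,13. Stack: [35, 26, 13]
BINARY_OP & → 26 & 13 = 8. Stack: [35, 8]
BINARY_OP * → 35 * 8 = 280. Stack: [280]
STORE_FAST p → p=280. Stack: []
LOAD_FAST_LOAD_FAST p,a → push 280,13. Stack: [280, 13]
BINARY_OP - → 280 - 13 = 267. Stack: [267]
STORE_FAST w → w=267. Stack: []
LOAD_FAST_LOAD_FAST a,a → push 13,13. Stack: [13, 13]
BINARY_OP - → 13 - 13 = 0. Stack: [0]
LOAD_CONST → push 0. Stack: [0, 0]
BINARY_OP | → 0 | 0 = 0. Stack: [0]
STORE_FAST q → q=0. Stack: []
LOAD_FAST_LOAD_FAST w,a → push 267,13. Stack: [267, 13]
BINARY_OP + → 267 + 13 = 280. Stack: [280]
STORE_FAST s → s=280. Stack: []
LOAD_FAST_LOAD_FAST s,a → push 280,13. Stack: [280, 13]
BINARY_OP * → 280 * 13 = 3640. Stack: [3640]
STORE_FAST z → z=3640. Stack: []
LOAD_FAST w → push 267. Stack: [267]
RETURN_VALUE → return 267.

280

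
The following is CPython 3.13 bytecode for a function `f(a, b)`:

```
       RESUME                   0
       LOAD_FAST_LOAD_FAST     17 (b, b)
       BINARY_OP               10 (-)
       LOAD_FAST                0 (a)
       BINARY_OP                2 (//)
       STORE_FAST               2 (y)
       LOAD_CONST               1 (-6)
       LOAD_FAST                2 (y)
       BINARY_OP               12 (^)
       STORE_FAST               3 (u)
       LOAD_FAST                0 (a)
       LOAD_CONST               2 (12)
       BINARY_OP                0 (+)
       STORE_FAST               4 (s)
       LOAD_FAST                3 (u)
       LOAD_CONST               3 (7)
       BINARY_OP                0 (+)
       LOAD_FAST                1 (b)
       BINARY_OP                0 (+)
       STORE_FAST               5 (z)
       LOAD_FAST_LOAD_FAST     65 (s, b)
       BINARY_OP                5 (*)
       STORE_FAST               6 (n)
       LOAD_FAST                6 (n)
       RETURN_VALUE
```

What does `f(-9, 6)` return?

LOAD_FAST_LOAD_FAST b,b → push 6,6. Stack: [6, 6]
BINARY_OP - → 6 - 6 = 0. Stack: [0]
LOAD_FAST a → push -9. Stack: [0, -9]
BINARY_OP // → 0 // -9 = 0. Stack: [0]
STORE_FAST y → y=0. Stack: []
LOAD_CONST → push -6. Stack: [-6]
LOAD_FAST y → push 0. Stack: [-6, 0]
BINARY_OP ^ → -6 ^ 0 = -6. Stack: [-6]
STORE_FAST u → u=-6. Stack: []
LOAD_FAST a → push -9. Stack: [-9]
LOAD_CONST → push 12. Stack: [-9, 12]
BINARY_OP + → -9 + 12 = 3. Stack: [3]
STORE_FAST s → s=3. Stack: []
LOAD_FAST u → push -6. Stack: [-6]
LOAD_CONST → push 7. Stack: [-6, 7]
BINARY_OP + → -6 + 7 = 1. Stack: [1]
LOAD_FAST b → push 6. Stack: [1, 6]
BINARY_OP + → 1 + 6 = 7. Stack: [7]
STORE_FAST z → z=7. Stack: []
LOAD_FAST_LOAD_FAST s,b → push 3,6. Stack: [3, 6]
BINARY_OP * → 3 * 6 = 18. Stack: [18]
STORE_FAST n → n=18. Stack: []
LOAD_FAST n → push 18. Stack: [18]
RETURN_VALUE → return 18.

18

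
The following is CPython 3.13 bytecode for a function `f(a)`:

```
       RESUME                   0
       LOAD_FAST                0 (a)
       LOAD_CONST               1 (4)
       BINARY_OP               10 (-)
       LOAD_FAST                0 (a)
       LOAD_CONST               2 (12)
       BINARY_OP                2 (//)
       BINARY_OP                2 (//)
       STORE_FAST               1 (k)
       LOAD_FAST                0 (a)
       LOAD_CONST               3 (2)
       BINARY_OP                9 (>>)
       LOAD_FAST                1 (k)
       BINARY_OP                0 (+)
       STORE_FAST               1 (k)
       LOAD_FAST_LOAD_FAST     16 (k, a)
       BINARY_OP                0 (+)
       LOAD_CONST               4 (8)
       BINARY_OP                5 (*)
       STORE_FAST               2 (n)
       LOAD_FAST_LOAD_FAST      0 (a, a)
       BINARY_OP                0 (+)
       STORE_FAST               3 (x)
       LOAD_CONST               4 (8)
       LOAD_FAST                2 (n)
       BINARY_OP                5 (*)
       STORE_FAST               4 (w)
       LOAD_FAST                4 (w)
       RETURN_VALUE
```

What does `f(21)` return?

LOAD_FAST a → push 21. Stack: [21]
LOAD_CONST → push 4. Stack: [21, 4]
BINARY_OP - → 21 - 4 = 17. Stack: [17]
LOAD_FAST a → push 21. Stack: [17, 21]
LOAD_CONST → push 12. Stack: [17, 21, 12]
BINARY_OP // → 21 // 12 = 1. Stack: [17, 1]
BINARY_OP // → 17 // 1 = 17. Stack: [17]
STORE_FAST k → k=17. Stack: []
LOAD_FAST a → push 21. Stack: [21]
LOAD_CONST → push 2. Stack: [21, 2]
BINARY_OP >> → 21 >> 2 = 5. Stack: [5]
LOAD_FAST k → push 17. Stack: [5, 17]
BINARY_OP + → 5 + 17 = 22. Stack: [22]
STORE_FAST k → k=22. Stack: []
LOAD_FAST_LOAD_FAST k,a → push 22,21. Stack: [22, 21]
BINARY_OP + → 22 + 21 = 43. Stack: [43]
LOAD_CONST → push 8. Stack: [43, 8]
BINARY_OP * → 43 * 8 = 344. Stack: [344]
STORE_FAST n → n=344. Stack: []
LOAD_FAST_LOAD_FAST a,a → push 21,21. Stack: [21, 21]
BINARY_OP + → 21 + 21 = 42. Stack: [42]
STORE_FAST x → x=42. Stack: []
LOAD_CONST → push 8. Stack: [8]
LOAD_FAST n → push 344. Stack: [8, 344]
BINARY_OP * → 8 * 344 = 2752. Stack: [2752]
STORE_FAST w → w=2752. Stack: []
LOAD_FAST w → push 2752. Stack: [2752]
RETURN_VALUE → return 2752.

2752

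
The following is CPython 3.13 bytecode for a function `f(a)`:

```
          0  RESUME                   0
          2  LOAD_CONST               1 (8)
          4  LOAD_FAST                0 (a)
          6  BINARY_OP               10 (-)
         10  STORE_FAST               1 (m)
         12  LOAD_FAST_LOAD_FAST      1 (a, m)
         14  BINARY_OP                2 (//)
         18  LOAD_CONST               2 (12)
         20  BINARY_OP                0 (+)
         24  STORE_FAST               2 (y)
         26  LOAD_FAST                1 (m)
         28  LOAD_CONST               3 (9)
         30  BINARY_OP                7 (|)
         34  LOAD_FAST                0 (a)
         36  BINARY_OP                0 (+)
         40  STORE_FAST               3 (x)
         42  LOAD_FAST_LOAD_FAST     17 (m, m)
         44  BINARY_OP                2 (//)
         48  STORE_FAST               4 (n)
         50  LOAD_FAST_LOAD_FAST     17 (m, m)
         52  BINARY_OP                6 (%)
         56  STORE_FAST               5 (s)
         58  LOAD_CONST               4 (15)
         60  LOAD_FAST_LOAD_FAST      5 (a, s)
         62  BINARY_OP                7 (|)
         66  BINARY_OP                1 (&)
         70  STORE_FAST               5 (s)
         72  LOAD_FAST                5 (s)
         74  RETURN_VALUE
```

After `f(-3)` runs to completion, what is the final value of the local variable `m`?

11

LOAD_CONST → push 8. Stack: [8]
LOAD_FAST a → push -3. Stack: [8, -3]
BINARY_OP - → 8 - -3 = 11. Stack: [11]
STORE_FAST m → m=11. Stack: []
LOAD_FAST_LOAD_FAST a,m → push -3,11. Stack: [-3, 11]
BINARY_OP // → -3 // 11 = -1. Stack: [-1]
LOAD_CONST → push 12. Stack: [-1, 12]
BINARY_OP + → -1 + 12 = 11. Stack: [11]
STORE_FAST y → y=11. Stack: []
LOAD_FAST m → push 11. Stack: [11]
LOAD_CONST → push 9. Stack: [11, 9]
BINARY_OP | → 11 | 9 = 11. Stack: [11]
LOAD_FAST a → push -3. Stack: [11, -3]
BINARY_OP + → 11 + -3 = 8. Stack: [8]
STORE_FAST x → x=8. Stack: []
LOAD_FAST_LOAD_FAST m,m → push 11,11. Stack: [11, 11]
BINARY_OP // → 11 // 11 = 1. Stack: [1]
STORE_FAST n → n=1. Stack: []
LOAD_FAST_LOAD_FAST m,m → push 11,11. Stack: [11, 11]
BINARY_OP % → 11 % 11 = 0. Stack: [0]
STORE_FAST s → s=0. Stack: []
LOAD_CONST → push 15. Stack: [15]
LOAD_FAST_LOAD_FAST a,s → push -3,0. Stack: [15, -3, 0]
BINARY_OP | → -3 | 0 = -3. Stack: [15, -3]
BINARY_OP & → 15 & -3 = 13. Stack: [13]
STORE_FAST s → s=13. Stack: []
LOAD_FAST s → push 13. Stack: [13]
RETURN_VALUE → return 13.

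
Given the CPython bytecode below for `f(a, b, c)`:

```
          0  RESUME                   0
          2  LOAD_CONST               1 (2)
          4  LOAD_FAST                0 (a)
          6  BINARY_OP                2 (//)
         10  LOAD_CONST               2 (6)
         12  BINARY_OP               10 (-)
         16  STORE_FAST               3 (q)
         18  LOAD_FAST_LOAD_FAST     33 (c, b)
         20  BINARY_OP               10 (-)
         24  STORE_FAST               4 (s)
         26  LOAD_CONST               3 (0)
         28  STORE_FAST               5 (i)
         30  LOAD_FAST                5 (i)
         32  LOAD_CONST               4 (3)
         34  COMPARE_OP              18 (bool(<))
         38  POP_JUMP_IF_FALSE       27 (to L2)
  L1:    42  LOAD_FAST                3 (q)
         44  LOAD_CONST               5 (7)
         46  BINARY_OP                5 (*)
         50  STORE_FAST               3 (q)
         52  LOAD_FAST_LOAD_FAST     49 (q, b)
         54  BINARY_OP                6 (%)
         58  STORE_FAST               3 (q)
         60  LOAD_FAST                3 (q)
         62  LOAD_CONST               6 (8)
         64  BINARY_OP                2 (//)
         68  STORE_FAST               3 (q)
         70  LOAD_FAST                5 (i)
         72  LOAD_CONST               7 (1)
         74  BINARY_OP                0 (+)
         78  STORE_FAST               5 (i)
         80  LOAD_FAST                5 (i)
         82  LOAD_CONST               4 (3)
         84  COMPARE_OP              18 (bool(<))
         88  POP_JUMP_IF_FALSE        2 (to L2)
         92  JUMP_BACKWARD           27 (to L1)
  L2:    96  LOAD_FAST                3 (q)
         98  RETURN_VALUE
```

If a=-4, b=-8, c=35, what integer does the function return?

LOAD_CONST → push 2
LOAD_FAST a → push -4
BINARY_OP // → 2 // -4 = -1
LOAD_CONST → push 6
BINARY_OP - → -1 - 6 = -7
STORE_FAST q → q=-7
LOAD_FAST_LOAD_FAST c,b → push 35,-8
BINARY_OP - → 35 - -8 = 43
STORE_FAST s → s=43
LOAD_CONST → push 0
STORE_FAST i → i=0
LOAD_FAST i → push 0
LOAD_CONST → push 3
COMPARE_OP bool(<) → 0 vs 3 = True
POP_JUMP_IF_FALSE → pop True; no jump
LOAD_FAST q → push -7
LOAD_CONST → push 7
BINARY_OP * → -7 * 7 = -49
STORE_FAST q → q=-49
LOAD_FAST_LOAD_FAST q,b → push -49,-8
BINARY_OP % → -49 % -8 = -1
STORE_FAST q → q=-1
LOAD_FAST q → push -1
LOAD_CONST → push 8
BINARY_OP // → -1 // 8 = -1
STORE_FAST q → q=-1
LOAD_FAST i → push 0
LOAD_CONST → push 1
BINARY_OP + → 0 + 1 = 1
STORE_FAST i → i=1
LOAD_FAST i → push 1
LOAD_CONST → push 3
COMPARE_OP bool(<) → 1 vs 3 = True
POP_JUMP_IF_FALSE → pop True; no jump
LOAD_FAST q → push -1
LOAD_CONST → push 7
BINARY_OP * → -1 * 7 = -7
STORE_FAST q → q=-7
LOAD_FAST_LOAD_FAST q,b → push -7,-8
BINARY_OP % → -7 % -8 = -7
STORE_FAST q → q=-7
LOAD_FAST q → push -7
LOAD_CONST → push 8
BINARY_OP // → -7 // 8 = -1
STORE_FAST q → q=-1
LOAD_FAST i → push 1
LOAD_CONST → push 1
BINARY_OP + → 1 + 1 = 2
STORE_FAST i → i=2
LOAD_FAST i → push 2
LOAD_CONST → push 3
COMPARE_OP bool(<) → 2 vs 3 = True
POP_JUMP_IF_FALSE → pop True; no jump
LOAD_FAST q → push -1
LOAD_CONST → push 7
BINARY_OP * → -1 * 7 = -7
STORE_FAST q → q=-7
LOAD_FAST_LOAD_FAST q,b → push -7,-8
BINARY_OP % → -7 % -8 = -7
STORE_FAST q → q=-7
LOAD_FAST q → push -7
LOAD_CONST → push 8
BINARY_OP // → -7 // 8 = -1
STORE_FAST q → q=-1
LOAD_FAST i → push 2
LOAD_CONST → push 1
BINARY_OP + → 2 + 1 = 3
STORE_FAST i → i=3
LOAD_FAST i → push 3
LOAD_CONST → push 3
COMPARE_OP bool(<) → 3 vs 3 = False
POP_JUMP_IF_FALSE → pop False; jump
LOAD_FAST q → push -1
RETURN_VALUE → return -1.

-1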